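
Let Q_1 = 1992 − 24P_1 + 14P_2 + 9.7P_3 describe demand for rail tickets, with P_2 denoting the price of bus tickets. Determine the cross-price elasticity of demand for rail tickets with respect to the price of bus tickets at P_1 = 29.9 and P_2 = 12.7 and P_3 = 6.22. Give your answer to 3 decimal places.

At P_1 = 29.9 and P_2 = 12.7 and P_3 = 6.22: Q_1 = 1512.534.
∂Q_1/∂P_2 = 14.
ε = (∂Q_1/∂P_2)(P_2/Q_1) = 14 × (12.7/1512.534) ≈ 0.118.

0.118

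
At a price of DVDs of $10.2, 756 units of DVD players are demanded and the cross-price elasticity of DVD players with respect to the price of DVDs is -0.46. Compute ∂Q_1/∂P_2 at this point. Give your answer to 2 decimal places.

-34.09

ε = (∂Q_1/∂P_2)·(P_2/Q_1) ⇒ ∂Q_1/∂P_2 = ε·Q_1/P_2 = -0.46 × 756/10.2 ≈ -34.09.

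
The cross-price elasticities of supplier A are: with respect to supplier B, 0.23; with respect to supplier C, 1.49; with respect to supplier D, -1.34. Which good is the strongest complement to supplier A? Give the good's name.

Complements have ε < 0. The most negative value is -1.34 (supplier D).

supplier D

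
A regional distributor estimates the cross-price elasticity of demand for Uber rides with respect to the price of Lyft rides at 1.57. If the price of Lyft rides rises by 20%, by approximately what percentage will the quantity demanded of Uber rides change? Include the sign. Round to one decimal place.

%ΔQ ≈ ε × %ΔP of Lyft rides = 1.57 × (20%) = 31.4%.
Demand for Uber rides rises by about 31.4%.

31.4%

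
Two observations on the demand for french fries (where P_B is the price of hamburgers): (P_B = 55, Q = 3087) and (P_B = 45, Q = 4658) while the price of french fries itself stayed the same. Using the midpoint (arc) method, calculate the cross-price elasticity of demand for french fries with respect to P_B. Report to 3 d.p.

ΔQ_A = 4658 − 3087 = 1571; ΔP_B = 45 − 55 = -10.
Midpoints: Q̄_A = 3872.5, P̄_B = 50.00.
ε = (ΔQ_A/Q̄_A)/(ΔP_B/P̄_B) = (1571/3872.5)/(-10/50.00) ≈ -2.028.
ε < 0: french fries and hamburgers are complements.

-2.028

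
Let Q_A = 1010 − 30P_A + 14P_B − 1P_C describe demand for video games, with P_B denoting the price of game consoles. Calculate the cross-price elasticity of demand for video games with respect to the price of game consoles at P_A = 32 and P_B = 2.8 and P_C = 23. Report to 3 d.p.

0.592

At P_A = 32 and P_B = 2.8 and P_C = 23: Q_A = 66.2.
∂Q_A/∂P_B = 14.
ε = (∂Q_A/∂P_B)(P_B/Q_A) = 14 × (2.8/66.2) ≈ 0.592.
Since ε > 0, video games and game consoles are substitutes.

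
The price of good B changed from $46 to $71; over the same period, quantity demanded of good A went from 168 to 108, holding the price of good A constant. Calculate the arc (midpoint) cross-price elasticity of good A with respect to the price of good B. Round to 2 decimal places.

-1.02

ΔQ_A = 108 − 168 = -60; ΔP_B = 71 − 46 = 25.
Midpoints: Q̄_A = 138.0, P̄_B = 58.50.
ε = (ΔQ_A/Q̄_A)/(ΔP_B/P̄_B) = (-60/138.0)/(25/58.50) ≈ -1.02.
ε < 0: good A and good B are complements.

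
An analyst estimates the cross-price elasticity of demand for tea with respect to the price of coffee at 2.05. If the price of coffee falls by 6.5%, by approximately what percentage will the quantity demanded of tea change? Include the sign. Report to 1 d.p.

%ΔQ ≈ ε × %ΔP of coffee = 2.05 × (-6.5%) = -13.3%.

-13.3%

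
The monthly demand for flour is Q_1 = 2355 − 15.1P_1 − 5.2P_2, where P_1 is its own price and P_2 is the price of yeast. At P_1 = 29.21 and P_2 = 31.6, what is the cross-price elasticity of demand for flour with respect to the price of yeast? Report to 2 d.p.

-0.09

At P_1 = 29.21 and P_2 = 31.6: Q_1 = 1749.609.
∂Q_1/∂P_2 = -5.2.
ε = (∂Q_1/∂P_2)(P_2/Q_1) = -5.2 × (31.6/1749.609) ≈ -0.09.
Since ε < 0, flour and yeast are complements.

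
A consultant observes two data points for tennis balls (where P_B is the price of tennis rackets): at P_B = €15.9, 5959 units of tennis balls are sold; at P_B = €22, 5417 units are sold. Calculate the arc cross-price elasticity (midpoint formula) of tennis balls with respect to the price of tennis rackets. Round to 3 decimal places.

-0.296

ΔQ_A = 5417 − 5959 = -542; ΔP_B = 22 − 15.9 = 6.1.
Midpoints: Q̄_A = 5688.0, P̄_B = 18.95.
ε = (ΔQ_A/Q̄_A)/(ΔP_B/P̄_B) = (-542/5688.0)/(6.1/18.95) ≈ -0.296.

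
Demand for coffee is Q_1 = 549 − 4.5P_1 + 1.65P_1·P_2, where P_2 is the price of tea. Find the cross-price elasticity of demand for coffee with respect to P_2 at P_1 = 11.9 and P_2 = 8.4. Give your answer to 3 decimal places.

0.250

At P_1 = 11.9 and P_2 = 8.4: Q_1 = 660.384.
∂Q_1/∂P_2 = 1.65P_1 = 1.65(11.9) = 19.6350.
ε = (∂Q_1/∂P_2)(P_2/Q_1) = 19.6350 × (8.4/660.384) ≈ 0.250.
ε > 0: substitutes.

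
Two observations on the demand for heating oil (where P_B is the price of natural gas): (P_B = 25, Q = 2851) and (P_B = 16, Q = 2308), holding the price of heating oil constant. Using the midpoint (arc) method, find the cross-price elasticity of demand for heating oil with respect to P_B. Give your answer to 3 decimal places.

ΔQ_A = 2308 − 2851 = -543; ΔP_B = 16 − 25 = -9.
Midpoints: Q̄_A = 2579.5, P̄_B = 20.50.
ε = (ΔQ_A/Q̄_A)/(ΔP_B/P̄_B) = (-543/2579.5)/(-9/20.50) ≈ 0.479.

0.479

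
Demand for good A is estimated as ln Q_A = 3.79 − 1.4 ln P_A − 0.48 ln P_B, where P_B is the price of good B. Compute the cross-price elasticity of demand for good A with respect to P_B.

In a log-linear (constant-elasticity) demand function, the coefficient on ln P_B is the cross-price elasticity.
ε = -0.48. Negative, so good A and good B are complements.

-0.48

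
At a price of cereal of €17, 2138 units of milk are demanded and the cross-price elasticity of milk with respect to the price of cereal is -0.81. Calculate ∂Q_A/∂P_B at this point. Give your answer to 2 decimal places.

-101.87

ε = (∂Q_A/∂P_B)·(P_B/Q_A) ⇒ ∂Q_A/∂P_B = ε·Q_A/P_B = -0.81 × 2138/17 ≈ -101.87.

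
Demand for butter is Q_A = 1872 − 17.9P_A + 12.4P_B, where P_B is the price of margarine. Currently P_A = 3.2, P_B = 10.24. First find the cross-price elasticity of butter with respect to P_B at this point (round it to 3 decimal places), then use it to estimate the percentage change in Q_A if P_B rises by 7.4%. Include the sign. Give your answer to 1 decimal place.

At P_A = 3.2, P_B = 10.24: Q_A = 1941.696.
∂Q_A/∂P_B = 12.4.
ε = (∂Q_A/∂P_B)(P_B/Q_A) = 12.4000 × 10.24/1941.696 ≈ 0.065.
%ΔQ_A ≈ ε × %ΔP_B = 0.065 × (7.4%) = 0.5%.

0.5%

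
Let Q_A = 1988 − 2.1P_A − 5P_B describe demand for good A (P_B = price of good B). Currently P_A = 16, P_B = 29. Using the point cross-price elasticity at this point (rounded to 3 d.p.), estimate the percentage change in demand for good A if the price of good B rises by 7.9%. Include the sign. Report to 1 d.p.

At P_A = 16, P_B = 29: Q_A = 1809.4.
∂Q_A/∂P_B = -5.
ε = (∂Q_A/∂P_B)(P_B/Q_A) = -5.0000 × 29/1809.4 ≈ -0.080.
%ΔQ_A ≈ ε × %ΔP_B = -0.080 × (7.9%) = -0.6%.

-0.6%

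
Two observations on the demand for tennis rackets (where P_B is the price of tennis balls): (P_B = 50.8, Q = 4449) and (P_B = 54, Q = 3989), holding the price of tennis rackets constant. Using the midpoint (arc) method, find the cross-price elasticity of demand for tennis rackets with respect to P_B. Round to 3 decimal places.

-1.785

ΔQ_A = 3989 − 4449 = -460; ΔP_B = 54 − 50.8 = 3.2.
Midpoints: Q̄_A = 4219.0, P̄_B = 52.40.
ε = (ΔQ_A/Q̄_A)/(ΔP_B/P̄_B) = (-460/4219.0)/(3.2/52.40) ≈ -1.785.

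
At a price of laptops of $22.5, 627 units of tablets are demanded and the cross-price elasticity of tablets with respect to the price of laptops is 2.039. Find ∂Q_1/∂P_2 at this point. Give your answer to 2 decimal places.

56.82

ε = (∂Q_1/∂P_2)·(P_2/Q_1) ⇒ ∂Q_1/∂P_2 = ε·Q_1/P_2 = 2.039 × 627/22.5 ≈ 56.82.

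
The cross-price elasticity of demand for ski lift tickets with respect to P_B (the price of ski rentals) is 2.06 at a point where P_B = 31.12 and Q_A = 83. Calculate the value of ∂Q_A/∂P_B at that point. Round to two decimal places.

ε = (∂Q_A/∂P_B)·(P_B/Q_A) ⇒ ∂Q_A/∂P_B = ε·Q_A/P_B = 2.06 × 83/31.12 ≈ 5.49.

5.49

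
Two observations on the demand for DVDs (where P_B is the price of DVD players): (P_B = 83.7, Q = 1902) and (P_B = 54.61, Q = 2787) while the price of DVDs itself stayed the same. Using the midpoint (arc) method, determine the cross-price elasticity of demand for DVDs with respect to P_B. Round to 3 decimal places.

ΔQ_A = 2787 − 1902 = 885; ΔP_B = 54.61 − 83.7 = -29.09.
Midpoints: Q̄_A = 2344.5, P̄_B = 69.16.
ε = (ΔQ_A/Q̄_A)/(ΔP_B/P̄_B) = (885/2344.5)/(-29.09/69.16) ≈ -0.897.

-0.897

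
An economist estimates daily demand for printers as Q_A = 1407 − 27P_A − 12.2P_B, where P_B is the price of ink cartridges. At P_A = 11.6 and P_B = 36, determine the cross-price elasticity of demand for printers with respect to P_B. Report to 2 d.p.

At P_A = 11.6 and P_B = 36: Q_A = 654.6.
∂Q_A/∂P_B = -12.2.
ε = (∂Q_A/∂P_B)(P_B/Q_A) = -12.2 × (36/654.6) ≈ -0.67.

-0.67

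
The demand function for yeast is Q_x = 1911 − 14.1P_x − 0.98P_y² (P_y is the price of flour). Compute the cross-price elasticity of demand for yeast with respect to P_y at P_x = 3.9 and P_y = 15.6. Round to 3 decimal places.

-0.295

At P_x = 3.9 and P_y = 15.6: Q_x = 1617.517.
∂Q_x/∂P_y = -1.96P_y = -1.96(15.6) = -30.5760.
ε = (∂Q_x/∂P_y)(P_y/Q_x) = -30.5760 × (15.6/1617.517) ≈ -0.295.
ε < 0: complements.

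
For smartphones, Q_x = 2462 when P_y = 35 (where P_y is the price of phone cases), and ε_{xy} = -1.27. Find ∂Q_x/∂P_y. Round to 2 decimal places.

-89.34

ε = (∂Q_x/∂P_y)·(P_y/Q_x) ⇒ ∂Q_x/∂P_y = ε·Q_x/P_y = -1.27 × 2462/35 ≈ -89.34.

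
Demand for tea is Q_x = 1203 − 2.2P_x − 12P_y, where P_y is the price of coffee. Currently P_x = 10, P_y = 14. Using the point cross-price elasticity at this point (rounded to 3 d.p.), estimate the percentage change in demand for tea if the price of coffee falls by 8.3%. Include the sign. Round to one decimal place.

1.4%

At P_x = 10, P_y = 14: Q_x = 1013.
∂Q_x/∂P_y = -12.
ε = (∂Q_x/∂P_y)(P_y/Q_x) = -12.0000 × 14/1013 ≈ -0.166.
%ΔQ_x ≈ ε × %ΔP_y = -0.166 × (-8.3%) = 1.4%.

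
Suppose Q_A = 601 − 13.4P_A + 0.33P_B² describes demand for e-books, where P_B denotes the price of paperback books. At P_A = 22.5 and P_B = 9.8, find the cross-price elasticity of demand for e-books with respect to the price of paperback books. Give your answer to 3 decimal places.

At P_A = 22.5 and P_B = 9.8: Q_A = 331.193.
∂Q_A/∂P_B = 0.66P_B = 0.66(9.8) = 6.4680.
ε = (∂Q_A/∂P_B)(P_B/Q_A) = 6.4680 × (9.8/331.193) ≈ 0.191.
ε > 0: substitutes.

0.191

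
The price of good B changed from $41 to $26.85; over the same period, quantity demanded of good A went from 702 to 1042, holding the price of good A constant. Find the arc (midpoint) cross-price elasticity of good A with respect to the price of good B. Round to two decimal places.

-0.93

ΔQ_A = 1042 − 702 = 340; ΔP_B = 26.85 − 41 = -14.15.
Midpoints: Q̄_A = 872.0, P̄_B = 33.92.
ε = (ΔQ_A/Q̄_A)/(ΔP_B/P̄_B) = (340/872.0)/(-14.15/33.92) ≈ -0.93.
ε < 0: good A and good B are complements.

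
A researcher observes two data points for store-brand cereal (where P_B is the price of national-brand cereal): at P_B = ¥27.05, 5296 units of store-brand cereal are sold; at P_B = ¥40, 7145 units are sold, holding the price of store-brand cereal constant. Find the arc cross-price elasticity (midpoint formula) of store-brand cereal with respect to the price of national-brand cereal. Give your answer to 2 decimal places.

0.77

ΔQ_A = 7145 − 5296 = 1849; ΔP_B = 40 − 27.05 = 12.95.
Midpoints: Q̄_A = 6220.5, P̄_B = 33.52.
ε = (ΔQ_A/Q̄_A)/(ΔP_B/P̄_B) = (1849/6220.5)/(12.95/33.52) ≈ 0.77.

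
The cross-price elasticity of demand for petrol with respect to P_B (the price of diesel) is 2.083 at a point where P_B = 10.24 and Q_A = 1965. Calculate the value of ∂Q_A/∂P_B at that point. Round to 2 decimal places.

ε = (∂Q_A/∂P_B)·(P_B/Q_A) ⇒ ∂Q_A/∂P_B = ε·Q_A/P_B = 2.083 × 1965/10.24 ≈ 399.72.

399.72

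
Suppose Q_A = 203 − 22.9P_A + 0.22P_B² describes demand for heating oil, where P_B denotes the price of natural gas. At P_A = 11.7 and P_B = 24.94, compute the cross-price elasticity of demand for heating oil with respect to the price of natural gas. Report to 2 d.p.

At P_A = 11.7 and P_B = 24.94: Q_A = 71.911.
∂Q_A/∂P_B = 0.44P_B = 0.44(24.94) = 10.9736.
ε = (∂Q_A/∂P_B)(P_B/Q_A) = 10.9736 × (24.94/71.911) ≈ 3.81.

3.81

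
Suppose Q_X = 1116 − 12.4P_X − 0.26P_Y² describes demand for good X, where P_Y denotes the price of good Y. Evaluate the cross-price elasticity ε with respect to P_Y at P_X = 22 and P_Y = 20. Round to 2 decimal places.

-0.28

At P_X = 22 and P_Y = 20: Q_X = 739.2.
∂Q_X/∂P_Y = -0.52P_Y = -0.52(20) = -10.4000.
ε = (∂Q_X/∂P_Y)(P_Y/Q_X) = -10.4000 × (20/739.2) ≈ -0.28.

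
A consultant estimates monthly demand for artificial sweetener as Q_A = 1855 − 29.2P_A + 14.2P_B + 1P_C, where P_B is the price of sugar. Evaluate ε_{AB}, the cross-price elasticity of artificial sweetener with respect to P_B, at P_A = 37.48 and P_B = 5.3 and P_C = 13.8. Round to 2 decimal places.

At P_A = 37.48 and P_B = 5.3 and P_C = 13.8: Q_A = 849.644.
∂Q_A/∂P_B = 14.2.
ε = (∂Q_A/∂P_B)(P_B/Q_A) = 14.2 × (5.3/849.644) ≈ 0.09.
Since ε > 0, artificial sweetener and sugar are substitutes.

0.09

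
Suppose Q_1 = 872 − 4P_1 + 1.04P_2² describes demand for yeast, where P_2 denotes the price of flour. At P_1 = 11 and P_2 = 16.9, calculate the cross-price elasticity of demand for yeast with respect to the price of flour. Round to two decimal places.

0.53

At P_1 = 11 and P_2 = 16.9: Q_1 = 1125.034.
∂Q_1/∂P_2 = 2.08P_2 = 2.08(16.9) = 35.1520.
ε = (∂Q_1/∂P_2)(P_2/Q_1) = 35.1520 × (16.9/1125.034) ≈ 0.53.
ε > 0: substitutes.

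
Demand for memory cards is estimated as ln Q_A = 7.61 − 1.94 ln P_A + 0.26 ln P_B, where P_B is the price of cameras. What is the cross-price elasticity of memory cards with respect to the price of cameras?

0.26

In a log-linear (constant-elasticity) demand function, the coefficient on ln P_B is the cross-price elasticity.
ε = 0.26. Positive, so memory cards and cameras are substitutes.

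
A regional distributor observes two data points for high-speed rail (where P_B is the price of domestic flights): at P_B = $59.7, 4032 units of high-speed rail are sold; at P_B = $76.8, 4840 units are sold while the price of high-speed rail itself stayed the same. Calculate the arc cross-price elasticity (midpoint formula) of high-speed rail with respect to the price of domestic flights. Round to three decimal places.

ΔQ_A = 4840 − 4032 = 808; ΔP_B = 76.8 − 59.7 = 17.1.
Midpoints: Q̄_A = 4436.0, P̄_B = 68.25.
ε = (ΔQ_A/Q̄_A)/(ΔP_B/P̄_B) = (808/4436.0)/(17.1/68.25) ≈ 0.727.

0.727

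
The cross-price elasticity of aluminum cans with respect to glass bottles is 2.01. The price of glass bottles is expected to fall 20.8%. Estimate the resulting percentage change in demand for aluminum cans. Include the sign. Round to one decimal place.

-41.8%

%ΔQ ≈ ε × %ΔP of glass bottles = 2.01 × (-20.8%) = -41.8%.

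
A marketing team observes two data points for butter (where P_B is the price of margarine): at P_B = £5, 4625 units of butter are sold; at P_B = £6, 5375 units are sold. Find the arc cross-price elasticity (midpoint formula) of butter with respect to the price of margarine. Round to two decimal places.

ΔQ_A = 5375 − 4625 = 750; ΔP_B = 6 − 5 = 1.
Midpoints: Q̄_A = 5000.0, P̄_B = 5.50.
ε = (ΔQ_A/Q̄_A)/(ΔP_B/P̄_B) = (750/5000.0)/(1/5.50) ≈ 0.83.
ε > 0: butter and margarine are substitutes.

0.83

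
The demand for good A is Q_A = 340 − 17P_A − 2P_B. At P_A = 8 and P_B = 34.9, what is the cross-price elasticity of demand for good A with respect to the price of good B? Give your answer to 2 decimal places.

-0.52

At P_A = 8 and P_B = 34.9: Q_A = 134.2.
∂Q_A/∂P_B = -2.
ε = (∂Q_A/∂P_B)(P_B/Q_A) = -2 × (34.9/134.2) ≈ -0.52.
Since ε < 0, good A and good B are complements.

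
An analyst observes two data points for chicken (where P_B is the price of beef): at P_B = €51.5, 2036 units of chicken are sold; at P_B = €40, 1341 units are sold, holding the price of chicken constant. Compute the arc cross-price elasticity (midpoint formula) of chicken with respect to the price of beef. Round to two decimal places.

1.64

ΔQ_A = 1341 − 2036 = -695; ΔP_B = 40 − 51.5 = -11.5.
Midpoints: Q̄_A = 1688.5, P̄_B = 45.75.
ε = (ΔQ_A/Q̄_A)/(ΔP_B/P̄_B) = (-695/1688.5)/(-11.5/45.75) ≈ 1.64.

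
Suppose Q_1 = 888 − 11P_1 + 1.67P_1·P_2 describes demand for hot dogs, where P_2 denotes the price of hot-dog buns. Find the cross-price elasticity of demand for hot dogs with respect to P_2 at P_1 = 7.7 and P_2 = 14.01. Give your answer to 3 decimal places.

At P_1 = 7.7 and P_2 = 14.01: Q_1 = 983.455.
∂Q_1/∂P_2 = 1.67P_1 = 1.67(7.7) = 12.8590.
ε = (∂Q_1/∂P_2)(P_2/Q_1) = 12.8590 × (14.01/983.455) ≈ 0.183.
ε > 0: substitutes.

0.183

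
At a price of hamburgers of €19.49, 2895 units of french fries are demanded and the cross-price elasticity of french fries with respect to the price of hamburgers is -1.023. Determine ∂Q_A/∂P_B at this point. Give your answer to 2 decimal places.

ε = (∂Q_A/∂P_B)·(P_B/Q_A) ⇒ ∂Q_A/∂P_B = ε·Q_A/P_B = -1.023 × 2895/19.49 ≈ -151.95.

-151.95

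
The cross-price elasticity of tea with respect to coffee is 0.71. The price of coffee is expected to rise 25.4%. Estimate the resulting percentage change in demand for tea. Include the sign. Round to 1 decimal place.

%ΔQ ≈ ε × %ΔP of coffee = 0.71 × (25.4%) = 18.0%.
Demand for tea rises by about 18.0%.

18.0%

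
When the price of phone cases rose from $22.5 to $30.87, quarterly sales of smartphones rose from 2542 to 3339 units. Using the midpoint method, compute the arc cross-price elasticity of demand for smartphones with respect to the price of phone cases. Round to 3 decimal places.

0.864

ΔQ_A = 3339 − 2542 = 797; ΔP_B = 30.87 − 22.5 = 8.37.
Midpoints: Q̄_A = 2940.5, P̄_B = 26.69.
ε = (ΔQ_A/Q̄_A)/(ΔP_B/P̄_B) = (797/2940.5)/(8.37/26.69) ≈ 0.864.
ε > 0: smartphones and phone cases are substitutes.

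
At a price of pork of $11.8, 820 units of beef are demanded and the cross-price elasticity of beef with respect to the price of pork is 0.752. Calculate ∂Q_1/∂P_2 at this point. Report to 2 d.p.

ε = (∂Q_1/∂P_2)·(P_2/Q_1) ⇒ ∂Q_1/∂P_2 = ε·Q_1/P_2 = 0.752 × 820/11.8 ≈ 52.26.

52.26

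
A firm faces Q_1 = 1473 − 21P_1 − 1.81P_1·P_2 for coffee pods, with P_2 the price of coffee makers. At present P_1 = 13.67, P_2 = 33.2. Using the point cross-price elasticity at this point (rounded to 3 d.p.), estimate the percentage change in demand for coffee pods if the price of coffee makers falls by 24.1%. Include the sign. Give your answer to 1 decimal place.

54.3%

At P_1 = 13.67, P_2 = 33.2: Q_1 = 364.472.
∂Q_1/∂P_2 = -1.81P_1 = -24.7427.
ε = (∂Q_1/∂P_2)(P_2/Q_1) = -24.7427 × 33.2/364.472 ≈ -2.254.
%ΔQ_1 ≈ ε × %ΔP_2 = -2.254 × (-24.1%) = 54.3%.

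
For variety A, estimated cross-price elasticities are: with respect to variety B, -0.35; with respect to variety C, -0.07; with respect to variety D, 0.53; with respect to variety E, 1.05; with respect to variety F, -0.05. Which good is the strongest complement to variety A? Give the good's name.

variety B

Complements have ε < 0. The most negative value is -0.35 (variety B).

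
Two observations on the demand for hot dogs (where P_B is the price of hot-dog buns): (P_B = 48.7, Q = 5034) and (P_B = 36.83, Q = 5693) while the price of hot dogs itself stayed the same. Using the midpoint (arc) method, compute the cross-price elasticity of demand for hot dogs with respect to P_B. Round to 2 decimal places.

-0.44

ΔQ_A = 5693 − 5034 = 659; ΔP_B = 36.83 − 48.7 = -11.87.
Midpoints: Q̄_A = 5363.5, P̄_B = 42.77.
ε = (ΔQ_A/Q̄_A)/(ΔP_B/P̄_B) = (659/5363.5)/(-11.87/42.77) ≈ -0.44.
ε < 0: hot dogs and hot-dog buns are complements.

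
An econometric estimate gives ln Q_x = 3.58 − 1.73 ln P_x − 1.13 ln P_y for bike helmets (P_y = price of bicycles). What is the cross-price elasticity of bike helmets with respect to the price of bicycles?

-1.13

In a log-linear (constant-elasticity) demand function, the coefficient on ln P_y is the cross-price elasticity.
ε = -1.13. Negative, so bike helmets and bicycles are complements.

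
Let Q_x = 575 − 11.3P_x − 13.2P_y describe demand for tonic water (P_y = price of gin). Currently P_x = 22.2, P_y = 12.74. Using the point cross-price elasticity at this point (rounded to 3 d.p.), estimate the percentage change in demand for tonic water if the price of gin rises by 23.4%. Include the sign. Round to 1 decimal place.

-25.2%

At P_x = 22.2, P_y = 12.74: Q_x = 155.972.
∂Q_x/∂P_y = -13.2.
ε = (∂Q_x/∂P_y)(P_y/Q_x) = -13.2000 × 12.74/155.972 ≈ -1.078.
%ΔQ_x ≈ ε × %ΔP_y = -1.078 × (23.4%) = -25.2%.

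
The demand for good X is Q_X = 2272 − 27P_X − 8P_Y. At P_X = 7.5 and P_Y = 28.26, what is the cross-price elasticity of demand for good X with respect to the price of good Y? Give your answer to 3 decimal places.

At P_X = 7.5 and P_Y = 28.26: Q_X = 1843.42.
∂Q_X/∂P_Y = -8.
ε = (∂Q_X/∂P_Y)(P_Y/Q_X) = -8 × (28.26/1843.42) ≈ -0.123.
Since ε < 0, good X and good Y are complements.

-0.123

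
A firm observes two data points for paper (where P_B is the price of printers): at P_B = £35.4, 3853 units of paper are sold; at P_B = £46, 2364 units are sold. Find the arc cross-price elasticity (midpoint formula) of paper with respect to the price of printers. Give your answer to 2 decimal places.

-1.84

ΔQ_A = 2364 − 3853 = -1489; ΔP_B = 46 − 35.4 = 10.6.
Midpoints: Q̄_A = 3108.5, P̄_B = 40.70.
ε = (ΔQ_A/Q̄_A)/(ΔP_B/P̄_B) = (-1489/3108.5)/(10.6/40.70) ≈ -1.84.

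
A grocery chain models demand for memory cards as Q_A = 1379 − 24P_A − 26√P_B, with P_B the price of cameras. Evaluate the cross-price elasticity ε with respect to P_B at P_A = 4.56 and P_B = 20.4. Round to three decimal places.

-0.051

At P_A = 4.56 and P_B = 20.4: Q_A = 1152.127.
∂Q_A/∂P_B = -26/(2√P_B) = -26/(2√20.4) = -2.8782.
ε = (∂Q_A/∂P_B)(P_B/Q_A) = -2.8782 × (20.4/1152.127) ≈ -0.051.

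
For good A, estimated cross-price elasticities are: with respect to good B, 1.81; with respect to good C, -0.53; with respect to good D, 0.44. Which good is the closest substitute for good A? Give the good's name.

Substitutes have ε > 0. Among the positive values, 1.81 (good B) is largest.

good B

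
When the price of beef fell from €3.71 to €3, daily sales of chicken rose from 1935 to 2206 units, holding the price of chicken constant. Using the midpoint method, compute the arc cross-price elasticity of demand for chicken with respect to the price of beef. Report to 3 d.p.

ΔQ_A = 2206 − 1935 = 271; ΔP_B = 3 − 3.71 = -0.71.
Midpoints: Q̄_A = 2070.5, P̄_B = 3.35.
ε = (ΔQ_A/Q̄_A)/(ΔP_B/P̄_B) = (271/2070.5)/(-0.71/3.35) ≈ -0.618.

-0.618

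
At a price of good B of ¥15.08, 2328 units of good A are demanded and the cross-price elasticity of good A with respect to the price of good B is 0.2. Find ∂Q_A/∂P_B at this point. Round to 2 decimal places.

ε = (∂Q_A/∂P_B)·(P_B/Q_A) ⇒ ∂Q_A/∂P_B = ε·Q_A/P_B = 0.2 × 2328/15.08 ≈ 30.88.

30.88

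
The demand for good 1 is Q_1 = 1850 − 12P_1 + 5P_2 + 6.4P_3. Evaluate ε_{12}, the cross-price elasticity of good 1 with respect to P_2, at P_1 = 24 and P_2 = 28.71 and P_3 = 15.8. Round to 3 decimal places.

At P_1 = 24 and P_2 = 28.71 and P_3 = 15.8: Q_1 = 1806.67.
∂Q_1/∂P_2 = 5.
ε = (∂Q_1/∂P_2)(P_2/Q_1) = 5 × (28.71/1806.67) ≈ 0.079.
Since ε > 0, good 1 and good 2 are substitutes.

0.079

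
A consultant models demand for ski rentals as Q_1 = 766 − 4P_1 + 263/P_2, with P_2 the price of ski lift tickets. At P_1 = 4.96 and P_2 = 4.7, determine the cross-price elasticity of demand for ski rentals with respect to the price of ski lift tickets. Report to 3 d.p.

-0.070

At P_1 = 4.96 and P_2 = 4.7: Q_1 = 802.117.
∂Q_1/∂P_2 = −263/P_2² = -11.9058.
ε = (∂Q_1/∂P_2)(P_2/Q_1) = -11.9058 × (4.7/802.117) ≈ -0.070.
ε < 0: complements.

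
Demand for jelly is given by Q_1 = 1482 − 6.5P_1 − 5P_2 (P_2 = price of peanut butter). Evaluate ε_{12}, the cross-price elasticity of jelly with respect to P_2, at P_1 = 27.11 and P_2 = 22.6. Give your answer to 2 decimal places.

At P_1 = 27.11 and P_2 = 22.6: Q_1 = 1192.785.
∂Q_1/∂P_2 = -5.
ε = (∂Q_1/∂P_2)(P_2/Q_1) = -5 × (22.6/1192.785) ≈ -0.09.
Since ε < 0, jelly and peanut butter are complements.

-0.09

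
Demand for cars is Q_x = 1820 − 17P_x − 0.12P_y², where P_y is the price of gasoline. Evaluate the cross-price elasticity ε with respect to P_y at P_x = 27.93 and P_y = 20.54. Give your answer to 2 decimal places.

At P_x = 27.93 and P_y = 20.54: Q_x = 1294.563.
∂Q_x/∂P_y = -0.24P_y = -0.24(20.54) = -4.9296.
ε = (∂Q_x/∂P_y)(P_y/Q_x) = -4.9296 × (20.54/1294.563) ≈ -0.08.
ε < 0: complements.

-0.08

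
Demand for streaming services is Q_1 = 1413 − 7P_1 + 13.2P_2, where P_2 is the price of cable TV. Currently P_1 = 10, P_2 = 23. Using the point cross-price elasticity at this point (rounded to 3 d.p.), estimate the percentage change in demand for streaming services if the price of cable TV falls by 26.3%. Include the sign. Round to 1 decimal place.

At P_1 = 10, P_2 = 23: Q_1 = 1646.6.
∂Q_1/∂P_2 = 13.2.
ε = (∂Q_1/∂P_2)(P_2/Q_1) = 13.2000 × 23/1646.6 ≈ 0.184.
%ΔQ_1 ≈ ε × %ΔP_2 = 0.184 × (-26.3%) = -4.8%.

-4.8%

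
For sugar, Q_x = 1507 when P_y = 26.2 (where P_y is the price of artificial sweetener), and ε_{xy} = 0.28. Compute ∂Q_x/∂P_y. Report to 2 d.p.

16.11

ε = (∂Q_x/∂P_y)·(P_y/Q_x) ⇒ ∂Q_x/∂P_y = ε·Q_x/P_y = 0.28 × 1507/26.2 ≈ 16.11.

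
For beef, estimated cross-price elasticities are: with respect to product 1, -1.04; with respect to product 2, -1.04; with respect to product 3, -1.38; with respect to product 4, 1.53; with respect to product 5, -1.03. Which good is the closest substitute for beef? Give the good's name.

product 4

Substitutes have ε > 0. Among the positive values, 1.53 (product 4) is largest.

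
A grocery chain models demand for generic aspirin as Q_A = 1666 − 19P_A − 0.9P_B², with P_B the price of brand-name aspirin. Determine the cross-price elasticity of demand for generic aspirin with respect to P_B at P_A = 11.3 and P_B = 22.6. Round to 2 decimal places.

-0.93

At P_A = 11.3 and P_B = 22.6: Q_A = 991.616.
∂Q_A/∂P_B = -1.8P_B = -1.8(22.6) = -40.6800.
ε = (∂Q_A/∂P_B)(P_B/Q_A) = -40.6800 × (22.6/991.616) ≈ -0.93.
ε < 0: complements.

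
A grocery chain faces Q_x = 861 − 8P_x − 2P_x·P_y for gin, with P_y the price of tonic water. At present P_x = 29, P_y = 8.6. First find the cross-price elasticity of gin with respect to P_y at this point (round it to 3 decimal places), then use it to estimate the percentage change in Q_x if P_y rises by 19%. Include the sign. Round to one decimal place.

-72.8%

At P_x = 29, P_y = 8.6: Q_x = 130.2.
∂Q_x/∂P_y = -2P_x = -58.0000.
ε = (∂Q_x/∂P_y)(P_y/Q_x) = -58.0000 × 8.6/130.2 ≈ -3.831.
%ΔQ_x ≈ ε × %ΔP_y = -3.831 × (19%) = -72.8%.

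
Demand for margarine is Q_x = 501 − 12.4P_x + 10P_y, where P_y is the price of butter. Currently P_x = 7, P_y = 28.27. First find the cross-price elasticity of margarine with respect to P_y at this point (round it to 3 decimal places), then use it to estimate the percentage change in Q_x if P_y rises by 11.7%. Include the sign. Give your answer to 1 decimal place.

4.8%

At P_x = 7, P_y = 28.27: Q_x = 696.9.
∂Q_x/∂P_y = 10.
ε = (∂Q_x/∂P_y)(P_y/Q_x) = 10.0000 × 28.27/696.9 ≈ 0.406.
%ΔQ_x ≈ ε × %ΔP_y = 0.406 × (11.7%) = 4.8%.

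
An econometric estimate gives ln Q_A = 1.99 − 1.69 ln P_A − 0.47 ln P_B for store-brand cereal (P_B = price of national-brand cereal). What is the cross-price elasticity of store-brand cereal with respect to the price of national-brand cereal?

-0.47

In a log-linear (constant-elasticity) demand function, the coefficient on ln P_B is the cross-price elasticity.
ε = -0.47. Negative, so store-brand cereal and national-brand cereal are complements.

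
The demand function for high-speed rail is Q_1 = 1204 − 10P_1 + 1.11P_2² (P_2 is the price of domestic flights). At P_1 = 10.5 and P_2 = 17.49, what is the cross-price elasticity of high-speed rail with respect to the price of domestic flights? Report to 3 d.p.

At P_1 = 10.5 and P_2 = 17.49: Q_1 = 1438.549.
∂Q_1/∂P_2 = 2.22P_2 = 2.22(17.49) = 38.8278.
ε = (∂Q_1/∂P_2)(P_2/Q_1) = 38.8278 × (17.49/1438.549) ≈ 0.472.
ε > 0: substitutes.

0.472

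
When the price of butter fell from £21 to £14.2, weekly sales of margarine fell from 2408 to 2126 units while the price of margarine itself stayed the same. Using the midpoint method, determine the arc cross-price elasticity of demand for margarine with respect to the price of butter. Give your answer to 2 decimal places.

0.32

ΔQ_A = 2126 − 2408 = -282; ΔP_B = 14.2 − 21 = -6.8.
Midpoints: Q̄_A = 2267.0, P̄_B = 17.60.
ε = (ΔQ_A/Q̄_A)/(ΔP_B/P̄_B) = (-282/2267.0)/(-6.8/17.60) ≈ 0.32.
ε > 0: margarine and butter are substitutes.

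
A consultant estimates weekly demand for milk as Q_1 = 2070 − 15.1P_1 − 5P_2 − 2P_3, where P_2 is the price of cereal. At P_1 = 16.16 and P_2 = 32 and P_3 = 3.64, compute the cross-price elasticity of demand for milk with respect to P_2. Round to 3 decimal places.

At P_1 = 16.16 and P_2 = 32 and P_3 = 3.64: Q_1 = 1658.704.
∂Q_1/∂P_2 = -5.
ε = (∂Q_1/∂P_2)(P_2/Q_1) = -5 × (32/1658.704) ≈ -0.096.
Since ε < 0, milk and cereal are complements.

-0.096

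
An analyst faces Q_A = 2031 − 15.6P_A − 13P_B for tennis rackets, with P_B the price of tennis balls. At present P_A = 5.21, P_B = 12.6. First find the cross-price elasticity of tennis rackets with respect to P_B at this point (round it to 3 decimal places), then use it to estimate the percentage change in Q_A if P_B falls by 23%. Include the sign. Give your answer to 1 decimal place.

At P_A = 5.21, P_B = 12.6: Q_A = 1785.924.
∂Q_A/∂P_B = -13.
ε = (∂Q_A/∂P_B)(P_B/Q_A) = -13.0000 × 12.6/1785.924 ≈ -0.092.
%ΔQ_A ≈ ε × %ΔP_B = -0.092 × (-23%) = 2.1%.

2.1%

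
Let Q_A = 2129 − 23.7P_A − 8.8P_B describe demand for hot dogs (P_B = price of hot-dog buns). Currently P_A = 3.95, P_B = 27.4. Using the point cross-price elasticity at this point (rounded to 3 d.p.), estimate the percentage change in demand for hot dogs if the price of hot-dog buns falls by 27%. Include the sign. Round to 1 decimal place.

At P_A = 3.95, P_B = 27.4: Q_A = 1794.265.
∂Q_A/∂P_B = -8.8.
ε = (∂Q_A/∂P_B)(P_B/Q_A) = -8.8000 × 27.4/1794.265 ≈ -0.134.
%ΔQ_A ≈ ε × %ΔP_B = -0.134 × (-27%) = 3.6%.

3.6%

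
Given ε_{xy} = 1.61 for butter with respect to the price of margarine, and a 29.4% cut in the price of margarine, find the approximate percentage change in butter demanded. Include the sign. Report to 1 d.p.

%ΔQ ≈ ε × %ΔP of margarine = 1.61 × (-29.4%) = -47.3%.

-47.3%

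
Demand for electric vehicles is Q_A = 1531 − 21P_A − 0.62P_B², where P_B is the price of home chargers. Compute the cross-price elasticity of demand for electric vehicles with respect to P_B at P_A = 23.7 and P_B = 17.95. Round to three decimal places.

At P_A = 23.7 and P_B = 17.95: Q_A = 833.534.
∂Q_A/∂P_B = -1.24P_B = -1.24(17.95) = -22.2580.
ε = (∂Q_A/∂P_B)(P_B/Q_A) = -22.2580 × (17.95/833.534) ≈ -0.479.
ε < 0: complements.

-0.479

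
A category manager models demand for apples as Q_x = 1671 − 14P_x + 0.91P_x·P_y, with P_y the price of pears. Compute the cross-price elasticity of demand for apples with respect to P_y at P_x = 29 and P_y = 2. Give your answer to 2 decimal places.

0.04

At P_x = 29 and P_y = 2: Q_x = 1317.78.
∂Q_x/∂P_y = 0.91P_x = 0.91(29) = 26.3900.
ε = (∂Q_x/∂P_y)(P_y/Q_x) = 26.3900 × (2/1317.78) ≈ 0.04.
ε > 0: substitutes.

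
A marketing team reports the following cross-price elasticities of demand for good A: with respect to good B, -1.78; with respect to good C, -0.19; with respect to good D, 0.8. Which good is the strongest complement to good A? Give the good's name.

good B

Complements have ε < 0. The most negative value is -1.78 (good B).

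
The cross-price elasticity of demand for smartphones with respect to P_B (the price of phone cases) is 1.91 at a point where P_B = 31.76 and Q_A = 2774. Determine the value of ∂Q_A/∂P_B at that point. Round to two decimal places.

ε = (∂Q_A/∂P_B)·(P_B/Q_A) ⇒ ∂Q_A/∂P_B = ε·Q_A/P_B = 1.91 × 2774/31.76 ≈ 166.82.

166.82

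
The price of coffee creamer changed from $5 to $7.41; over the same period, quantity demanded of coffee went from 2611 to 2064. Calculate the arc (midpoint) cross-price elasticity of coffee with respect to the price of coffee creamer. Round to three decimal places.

-0.603

ΔQ_A = 2064 − 2611 = -547; ΔP_B = 7.41 − 5 = 2.41.
Midpoints: Q̄_A = 2337.5, P̄_B = 6.21.
ε = (ΔQ_A/Q̄_A)/(ΔP_B/P̄_B) = (-547/2337.5)/(2.41/6.21) ≈ -0.603.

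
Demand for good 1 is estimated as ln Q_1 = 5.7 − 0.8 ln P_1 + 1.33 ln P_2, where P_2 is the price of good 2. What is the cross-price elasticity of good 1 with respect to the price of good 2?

1.33

In a log-linear (constant-elasticity) demand function, the coefficient on ln P_2 is the cross-price elasticity.
ε = 1.33. Positive, so good 1 and good 2 are substitutes.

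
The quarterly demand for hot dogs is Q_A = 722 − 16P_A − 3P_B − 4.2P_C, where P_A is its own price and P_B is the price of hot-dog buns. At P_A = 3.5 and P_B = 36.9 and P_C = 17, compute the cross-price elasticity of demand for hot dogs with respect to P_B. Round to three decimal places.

-0.229

At P_A = 3.5 and P_B = 36.9 and P_C = 17: Q_A = 483.9.
∂Q_A/∂P_B = -3.
ε = (∂Q_A/∂P_B)(P_B/Q_A) = -3 × (36.9/483.9) ≈ -0.229.
Since ε < 0, hot dogs and hot-dog buns are complements.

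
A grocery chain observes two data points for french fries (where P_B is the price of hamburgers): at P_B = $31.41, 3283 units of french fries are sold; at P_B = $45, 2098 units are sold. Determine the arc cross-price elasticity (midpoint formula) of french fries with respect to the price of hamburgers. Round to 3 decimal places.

-1.238

ΔQ_A = 2098 − 3283 = -1185; ΔP_B = 45 − 31.41 = 13.59.
Midpoints: Q̄_A = 2690.5, P̄_B = 38.20.
ε = (ΔQ_A/Q̄_A)/(ΔP_B/P̄_B) = (-1185/2690.5)/(13.59/38.20) ≈ -1.238.
ε < 0: french fries and hamburgers are complements.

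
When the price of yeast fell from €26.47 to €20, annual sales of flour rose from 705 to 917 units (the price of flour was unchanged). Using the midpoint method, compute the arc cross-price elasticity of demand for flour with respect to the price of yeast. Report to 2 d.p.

-0.94

ΔQ_A = 917 − 705 = 212; ΔP_B = 20 − 26.47 = -6.47.
Midpoints: Q̄_A = 811.0, P̄_B = 23.23.
ε = (ΔQ_A/Q̄_A)/(ΔP_B/P̄_B) = (212/811.0)/(-6.47/23.23) ≈ -0.94.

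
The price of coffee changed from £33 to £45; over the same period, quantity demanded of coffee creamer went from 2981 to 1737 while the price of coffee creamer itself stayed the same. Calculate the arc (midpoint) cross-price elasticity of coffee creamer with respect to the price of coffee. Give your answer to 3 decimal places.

-1.714

ΔQ_A = 1737 − 2981 = -1244; ΔP_B = 45 − 33 = 12.
Midpoints: Q̄_A = 2359.0, P̄_B = 39.00.
ε = (ΔQ_A/Q̄_A)/(ΔP_B/P̄_B) = (-1244/2359.0)/(12/39.00) ≈ -1.714.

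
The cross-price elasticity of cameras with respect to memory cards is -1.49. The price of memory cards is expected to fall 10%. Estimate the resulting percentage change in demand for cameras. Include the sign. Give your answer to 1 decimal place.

14.9%

%ΔQ ≈ ε × %ΔP of memory cards = -1.49 × (-10%) = 14.9%.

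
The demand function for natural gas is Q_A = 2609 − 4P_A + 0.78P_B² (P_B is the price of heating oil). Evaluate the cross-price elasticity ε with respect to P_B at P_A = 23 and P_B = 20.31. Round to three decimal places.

At P_A = 23 and P_B = 20.31: Q_A = 2838.747.
∂Q_A/∂P_B = 1.56P_B = 1.56(20.31) = 31.6836.
ε = (∂Q_A/∂P_B)(P_B/Q_A) = 31.6836 × (20.31/2838.747) ≈ 0.227.

0.227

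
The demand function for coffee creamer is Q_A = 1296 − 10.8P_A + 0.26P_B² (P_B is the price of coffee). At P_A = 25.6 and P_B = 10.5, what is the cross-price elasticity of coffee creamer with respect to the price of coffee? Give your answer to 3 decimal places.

At P_A = 25.6 and P_B = 10.5: Q_A = 1048.185.
∂Q_A/∂P_B = 0.52P_B = 0.52(10.5) = 5.4600.
ε = (∂Q_A/∂P_B)(P_B/Q_A) = 5.4600 × (10.5/1048.185) ≈ 0.055.

0.055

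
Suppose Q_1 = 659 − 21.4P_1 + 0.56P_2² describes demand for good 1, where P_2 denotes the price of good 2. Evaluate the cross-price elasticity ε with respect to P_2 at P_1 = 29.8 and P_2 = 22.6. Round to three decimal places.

At P_1 = 29.8 and P_2 = 22.6: Q_1 = 307.306.
∂Q_1/∂P_2 = 1.12P_2 = 1.12(22.6) = 25.3120.
ε = (∂Q_1/∂P_2)(P_2/Q_1) = 25.3120 × (22.6/307.306) ≈ 1.862.
ε > 0: substitutes.

1.862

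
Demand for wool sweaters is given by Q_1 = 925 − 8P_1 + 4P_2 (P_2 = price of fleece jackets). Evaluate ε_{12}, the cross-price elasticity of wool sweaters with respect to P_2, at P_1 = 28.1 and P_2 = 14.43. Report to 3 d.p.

0.076

At P_1 = 28.1 and P_2 = 14.43: Q_1 = 757.92.
∂Q_1/∂P_2 = 4.
ε = (∂Q_1/∂P_2)(P_2/Q_1) = 4 × (14.43/757.92) ≈ 0.076.
Since ε > 0, wool sweaters and fleece jackets are substitutes.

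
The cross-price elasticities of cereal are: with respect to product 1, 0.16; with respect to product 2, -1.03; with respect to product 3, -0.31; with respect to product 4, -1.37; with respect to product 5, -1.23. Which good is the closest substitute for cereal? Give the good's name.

Substitutes have ε > 0. Among the positive values, 0.16 (product 1) is largest.

product 1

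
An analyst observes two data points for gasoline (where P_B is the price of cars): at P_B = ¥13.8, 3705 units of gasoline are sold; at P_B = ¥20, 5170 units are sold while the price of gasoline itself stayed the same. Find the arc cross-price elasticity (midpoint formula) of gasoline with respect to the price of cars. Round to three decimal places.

0.900

ΔQ_A = 5170 − 3705 = 1465; ΔP_B = 20 − 13.8 = 6.2.
Midpoints: Q̄_A = 4437.5, P̄_B = 16.90.
ε = (ΔQ_A/Q̄_A)/(ΔP_B/P̄_B) = (1465/4437.5)/(6.2/16.90) ≈ 0.900.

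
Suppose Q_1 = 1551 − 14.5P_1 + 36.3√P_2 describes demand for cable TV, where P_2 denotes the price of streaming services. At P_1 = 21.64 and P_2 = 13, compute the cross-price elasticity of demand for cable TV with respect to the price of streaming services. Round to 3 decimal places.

0.048

At P_1 = 21.64 and P_2 = 13: Q_1 = 1368.102.
∂Q_1/∂P_2 = 36.3/(2√P_2) = 36.3/(2√13) = 5.0339.
ε = (∂Q_1/∂P_2)(P_2/Q_1) = 5.0339 × (13/1368.102) ≈ 0.048.
ε > 0: substitutes.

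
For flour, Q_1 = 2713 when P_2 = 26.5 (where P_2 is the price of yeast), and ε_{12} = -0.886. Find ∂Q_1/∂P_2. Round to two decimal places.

-90.71

ε = (∂Q_1/∂P_2)·(P_2/Q_1) ⇒ ∂Q_1/∂P_2 = ε·Q_1/P_2 = -0.886 × 2713/26.5 ≈ -90.71.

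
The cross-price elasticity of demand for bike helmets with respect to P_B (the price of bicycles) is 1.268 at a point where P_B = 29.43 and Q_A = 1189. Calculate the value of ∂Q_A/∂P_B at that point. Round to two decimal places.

51.23

ε = (∂Q_A/∂P_B)·(P_B/Q_A) ⇒ ∂Q_A/∂P_B = ε·Q_A/P_B = 1.268 × 1189/29.43 ≈ 51.23.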